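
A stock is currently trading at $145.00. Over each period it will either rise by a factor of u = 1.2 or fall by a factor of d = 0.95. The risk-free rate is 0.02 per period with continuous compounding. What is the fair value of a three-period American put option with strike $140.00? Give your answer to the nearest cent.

$5.49

Risk-neutral probability p = (e^0.02 − 0.95)/(1.2 − 0.95) = 0.0702/0.2500 = 0.2808
Terminal stock prices: S_uuu = 250.6, S_uud = 198.4, S_udd = 157, S_ddd = 124.3
Terminal payoffs (K − S): max(-110.6, 0) = 0, max(-58.36, 0) = 0, max(-17.03, 0) = 0, max(15.68, 0) = 15.68
Node uu (S = 208.8): continuation = e^(−0.02)·[0.2808·0.0000 + 0.7192·0.0000] = 0.0000; exercise value = 0.0000 ≤ continuation, so V_uu = 0.0000
Node ud (S = 165.3): continuation = e^(−0.02)·[0.2808·0.0000 + 0.7192·0.0000] = 0.0000; exercise value = 0.0000 ≤ continuation, so V_ud = 0.0000
Node dd (S = 130.9): continuation = e^(−0.02)·[0.2808·0.0000 + 0.7192·15.6806] = 11.0541; exercise value = 9.1375 ≤ continuation, so V_dd = 11.0541
Node u (S = 174): continuation = e^(−0.02)·[0.2808·0.0000 + 0.7192·0.0000] = 0.0000; exercise value = 0.0000 ≤ continuation, so V_u = 0.0000
Node d (S = 137.8): continuation = e^(−0.02)·[0.2808·0.0000 + 0.7192·11.0541] = 7.7926; exercise value = 2.2500 ≤ continuation, so V_d = 7.7926
Node 0 (S = 145): continuation = e^(−0.02)·[0.2808·0.0000 + 0.7192·7.7926] = 5.4934; exercise value = 0.0000 ≤ continuation, so V_0 = 5.4934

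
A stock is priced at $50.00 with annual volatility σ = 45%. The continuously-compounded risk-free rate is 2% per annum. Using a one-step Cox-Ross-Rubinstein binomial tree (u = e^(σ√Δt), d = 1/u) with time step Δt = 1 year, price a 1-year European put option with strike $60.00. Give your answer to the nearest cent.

CRR parameters: u = e^(σ√Δt) = e^(0.45·√1) = 1.5683, d = 1/u = 0.6376
Per-period rate: rΔt = 0.02·1 = 0.02, so R = e^0.02 = 1.0202
Risk-neutral probability p = (e^0.02 − 0.6376)/(1.5683 − 0.6376) = 0.3826/0.9307 = 0.4111
Terminal stock prices: S_u = 78.42, S_d = 31.88
Terminal payoffs (K − S): max(-18.42, 0) = 0, max(28.12, 0) = 28.12
Node 0 (S = 50): V_0 = e^(−0.02)·[0.4111·0.0000 + 0.5889·28.1186] = 16.2321

$16.23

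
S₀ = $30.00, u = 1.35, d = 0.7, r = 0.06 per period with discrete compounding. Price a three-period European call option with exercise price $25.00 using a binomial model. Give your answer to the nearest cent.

Risk-neutral probability p = (1 + 0.06 − 0.7)/(1.35 − 0.7) = 0.3600/0.6500 = 0.5538
Terminal stock prices: S_uuu = 73.81, S_uud = 38.27, S_udd = 19.84, S_ddd = 10.29
Terminal payoffs (S − K): max(48.81, 0) = 48.81, max(13.27, 0) = 13.27, max(-5.155, 0) = 0, max(-14.71, 0) = 0
Node uu (S = 54.68): V_uu = 1/1.06·[0.5538·48.8113 + 0.4462·13.2725] = 31.0901
Node ud (S = 28.35): V_ud = 1/1.06·[0.5538·13.2725 + 0.4462·0.0000] = 6.9348
Node dd (S = 14.7): V_dd = 1/1.06·[0.5538·0.0000 + 0.4462·0.0000] = 0.0000
Node u (S = 40.5): V_u = 1/1.06·[0.5538·31.0901 + 0.4462·6.9348] = 19.1633
Node d (S = 21): V_d = 1/1.06·[0.5538·6.9348 + 0.4462·0.0000] = 3.6234
Node 0 (S = 30): V_0 = 1/1.06·[0.5538·19.1633 + 0.4462·3.6234] = 11.5379

$11.54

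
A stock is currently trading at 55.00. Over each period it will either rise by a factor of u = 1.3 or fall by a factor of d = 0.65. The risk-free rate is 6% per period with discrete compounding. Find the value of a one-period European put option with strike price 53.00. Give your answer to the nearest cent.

Risk-neutral probability p = (1 + 0.06 − 0.65)/(1.3 − 0.65) = 0.4100/0.6500 = 0.6308
Terminal stock prices: S_u = 71.5, S_d = 35.75
Terminal payoffs (K − S): max(-18.5, 0) = 0, max(17.25, 0) = 17.25
Node 0 (S = 55): V_0 = 1/1.06·[0.6308·0.0000 + 0.3692·17.2500] = 6.0087

6.01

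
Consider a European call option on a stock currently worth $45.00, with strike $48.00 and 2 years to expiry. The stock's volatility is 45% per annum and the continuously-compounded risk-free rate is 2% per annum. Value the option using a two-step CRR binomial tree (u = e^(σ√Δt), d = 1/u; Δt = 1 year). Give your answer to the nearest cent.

$10.18

CRR parameters: u = e^(σ√Δt) = e^(0.45·√1) = 1.5683, d = 1/u = 0.6376
Per-period rate: rΔt = 0.02·1 = 0.02, so R = e^0.02 = 1.0202
Risk-neutral probability p = (e^0.02 − 0.6376)/(1.5683 − 0.6376) = 0.3826/0.9307 = 0.4111
Terminal stock prices: S_uu = 110.7, S_ud = 45, S_dd = 18.3
Terminal payoffs (S − K): max(62.68, 0) = 62.68, max(-3, 0) = 0, max(-29.7, 0) = 0
Node u (S = 70.57): V_u = e^(−0.02)·[0.4111·62.6821 + 0.5889·0.0000] = 25.2563
Node d (S = 28.69): V_d = e^(−0.02)·[0.4111·0.0000 + 0.5889·0.0000] = 0.0000
Node 0 (S = 45): V_0 = e^(−0.02)·[0.4111·25.2563 + 0.5889·0.0000] = 10.1765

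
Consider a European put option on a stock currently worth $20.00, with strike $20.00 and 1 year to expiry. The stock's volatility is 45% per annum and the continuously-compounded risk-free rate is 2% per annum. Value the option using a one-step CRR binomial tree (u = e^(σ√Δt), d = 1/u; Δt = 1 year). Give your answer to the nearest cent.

CRR parameters: u = e^(σ√Δt) = e^(0.45·√1) = 1.5683, d = 1/u = 0.6376
Per-period rate: rΔt = 0.02·1 = 0.02, so R = e^0.02 = 1.0202
Risk-neutral probability p = (e^0.02 − 0.6376)/(1.5683 − 0.6376) = 0.3826/0.9307 = 0.4111
Terminal stock prices: S_u = 31.37, S_d = 12.75
Terminal payoffs (K − S): max(-11.37, 0) = 0, max(7.247, 0) = 7.247
Node 0 (S = 20): V_0 = e^(−0.02)·[0.4111·0.0000 + 0.5889·7.2474] = 4.1837

$4.18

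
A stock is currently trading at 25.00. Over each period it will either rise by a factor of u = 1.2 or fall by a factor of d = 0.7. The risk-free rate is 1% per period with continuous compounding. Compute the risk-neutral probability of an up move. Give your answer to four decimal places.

p = 0.6201

Risk-neutral probability p = (e^0.01 − 0.7)/(1.2 − 0.7) = 0.3101/0.5000 = 0.6201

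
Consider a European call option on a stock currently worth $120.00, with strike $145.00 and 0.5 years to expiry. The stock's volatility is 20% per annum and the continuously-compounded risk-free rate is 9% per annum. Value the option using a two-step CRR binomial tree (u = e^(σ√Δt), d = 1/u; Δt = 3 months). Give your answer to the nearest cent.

$0.52

CRR parameters: u = e^(σ√Δt) = e^(0.2·√0.25) = 1.1052, d = 1/u = 0.9048
Per-period rate: rΔt = 0.09·0.25 = 0.0225, so R = e^0.0225 = 1.0228
Risk-neutral probability p = (e^0.0225 − 0.9048)/(1.1052 − 0.9048) = 0.1179/0.2003 = 0.5886
Terminal stock prices: S_uu = 146.6, S_ud = 120, S_dd = 98.25
Terminal payoffs (S − K): max(1.568, 0) = 1.568, max(-25, 0) = 0, max(-46.75, 0) = 0
Node u (S = 132.6): V_u = e^(−0.0225)·[0.5886·1.5683 + 0.4114·0.0000] = 0.9026
Node d (S = 108.6): V_d = e^(−0.0225)·[0.5886·0.0000 + 0.4114·0.0000] = 0.0000
Node 0 (S = 120): V_0 = e^(−0.0225)·[0.5886·0.9026 + 0.4114·0.0000] = 0.5195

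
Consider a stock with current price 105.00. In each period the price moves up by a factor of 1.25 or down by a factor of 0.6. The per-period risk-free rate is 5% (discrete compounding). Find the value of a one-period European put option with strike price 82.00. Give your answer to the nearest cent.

Risk-neutral probability p = (1 + 0.05 − 0.6)/(1.25 − 0.6) = 0.4500/0.6500 = 0.6923
Terminal stock prices: S_u = 131.2, S_d = 63
Terminal payoffs (K − S): max(-49.25, 0) = 0, max(19, 0) = 19
Node 0 (S = 105): V_0 = 1/1.05·[0.6923·0.0000 + 0.3077·19.0000] = 5.5678

5.57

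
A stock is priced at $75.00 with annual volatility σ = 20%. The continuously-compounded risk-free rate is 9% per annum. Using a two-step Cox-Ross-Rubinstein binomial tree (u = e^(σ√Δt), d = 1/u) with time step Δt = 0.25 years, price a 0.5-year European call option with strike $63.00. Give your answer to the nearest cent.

CRR parameters: u = e^(σ√Δt) = e^(0.2·√0.25) = 1.1052, d = 1/u = 0.9048
Per-period rate: rΔt = 0.09·0.25 = 0.0225, so R = e^0.0225 = 1.0228
Risk-neutral probability p = (e^0.0225 − 0.9048)/(1.1052 − 0.9048) = 0.1179/0.2003 = 0.5886
Terminal stock prices: S_uu = 91.61, S_ud = 75, S_dd = 61.4
Terminal payoffs (S − K): max(28.61, 0) = 28.61, max(12, 0) = 12, max(-1.595, 0) = 0
Node u (S = 82.89): V_u = e^(−0.0225)·[0.5886·28.6052 + 0.4114·12.0000] = 21.2895
Node d (S = 67.86): V_d = e^(−0.0225)·[0.5886·12.0000 + 0.4114·0.0000] = 6.9061
Node 0 (S = 75): V_0 = e^(−0.0225)·[0.5886·21.2895 + 0.4114·6.9061] = 15.0303

$15.03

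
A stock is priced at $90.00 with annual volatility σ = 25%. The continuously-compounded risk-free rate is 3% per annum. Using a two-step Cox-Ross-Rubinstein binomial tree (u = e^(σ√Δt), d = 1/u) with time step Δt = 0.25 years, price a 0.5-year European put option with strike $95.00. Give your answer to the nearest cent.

CRR parameters: u = e^(σ√Δt) = e^(0.25·√0.25) = 1.1331, d = 1/u = 0.8825
Per-period rate: rΔt = 0.03·0.25 = 0.0075, so R = e^0.0075 = 1.0075
Risk-neutral probability p = (e^0.0075 − 0.8825)/(1.1331 − 0.8825) = 0.1250/0.2507 = 0.4988
Terminal stock prices: S_uu = 115.6, S_ud = 90, S_dd = 70.09
Terminal payoffs (K − S): max(-20.56, 0) = 0, max(5, 0) = 5, max(24.91, 0) = 24.91
Node u (S = 102): V_u = e^(−0.0075)·[0.4988·0.0000 + 0.5012·5.0000] = 2.4872
Node d (S = 79.42): V_d = e^(−0.0075)·[0.4988·5.0000 + 0.5012·24.9079] = 14.8654
Node 0 (S = 90): V_0 = e^(−0.0075)·[0.4988·2.4872 + 0.5012·14.8654] = 8.6259

$8.63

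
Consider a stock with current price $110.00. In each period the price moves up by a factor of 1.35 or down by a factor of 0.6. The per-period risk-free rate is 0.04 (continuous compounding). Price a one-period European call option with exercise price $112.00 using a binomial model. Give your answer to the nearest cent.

Risk-neutral probability p = (e^0.04 − 0.6)/(1.35 − 0.6) = 0.4408/0.7500 = 0.5877
Terminal stock prices: S_u = 148.5, S_d = 66
Terminal payoffs (S − K): max(36.5, 0) = 36.5, max(-46, 0) = 0
Node 0 (S = 110): V_0 = e^(−0.04)·[0.5877·36.5000 + 0.4123·0.0000] = 20.6116

$20.61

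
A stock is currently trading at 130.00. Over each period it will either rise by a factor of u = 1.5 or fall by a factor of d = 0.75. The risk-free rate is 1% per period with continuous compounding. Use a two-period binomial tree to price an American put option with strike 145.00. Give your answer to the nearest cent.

30.72

Risk-neutral probability p = (e^0.01 − 0.75)/(1.5 − 0.75) = 0.2601/0.7500 = 0.3467
Terminal stock prices: S_uu = 292.5, S_ud = 146.2, S_dd = 73.12
Terminal payoffs (K − S): max(-147.5, 0) = 0, max(-1.25, 0) = 0, max(71.88, 0) = 71.88
Node u (S = 195): continuation = e^(−0.01)·[0.3467·0.0000 + 0.6533·0.0000] = 0.0000; exercise value = 0.0000 ≤ continuation, so V_u = 0.0000
Node d (S = 97.5): continuation = e^(−0.01)·[0.3467·0.0000 + 0.6533·71.8750] = 46.4863; exercise value = 47.5000 > continuation, so V_d = 47.5000 (exercise)
Node 0 (S = 130): continuation = e^(−0.01)·[0.3467·0.0000 + 0.6533·47.5000] = 30.7214; exercise value = 15.0000 ≤ continuation, so V_0 = 30.7214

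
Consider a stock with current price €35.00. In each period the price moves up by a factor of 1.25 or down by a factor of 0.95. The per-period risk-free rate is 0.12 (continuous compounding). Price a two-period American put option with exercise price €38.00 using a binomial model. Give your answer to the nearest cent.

€3.00

Risk-neutral probability p = (e^0.12 − 0.95)/(1.25 − 0.95) = 0.1775/0.3000 = 0.5917
Terminal stock prices: S_uu = 54.69, S_ud = 41.56, S_dd = 31.59
Terminal payoffs (K − S): max(-16.69, 0) = 0, max(-3.562, 0) = 0, max(6.413, 0) = 6.413
Node u (S = 43.75): continuation = e^(−0.12)·[0.5917·0.0000 + 0.4083·0.0000] = 0.0000; exercise value = 0.0000 ≤ continuation, so V_u = 0.0000
Node d (S = 33.25): continuation = e^(−0.12)·[0.5917·0.0000 + 0.4083·6.4125] = 2.3224; exercise value = 4.7500 > continuation, so V_d = 4.7500 (exercise)
Node 0 (S = 35): continuation = e^(−0.12)·[0.5917·0.0000 + 0.4083·4.7500] = 1.7203; exercise value = 3.0000 > continuation, so V_0 = 3.0000 (exercise)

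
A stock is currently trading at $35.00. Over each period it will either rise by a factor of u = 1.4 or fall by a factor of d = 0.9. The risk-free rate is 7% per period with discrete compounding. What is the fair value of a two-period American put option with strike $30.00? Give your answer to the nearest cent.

$0.63

Risk-neutral probability p = (1 + 0.07 − 0.9)/(1.4 − 0.9) = 0.1700/0.5000 = 0.3400
Terminal stock prices: S_uu = 68.6, S_ud = 44.1, S_dd = 28.35
Terminal payoffs (K − S): max(-38.6, 0) = 0, max(-14.1, 0) = 0, max(1.65, 0) = 1.65
Node u (S = 49): continuation = 1/1.07·[0.3400·0.0000 + 0.6600·0.0000] = 0.0000; exercise value = 0.0000 ≤ continuation, so V_u = 0.0000
Node d (S = 31.5): continuation = 1/1.07·[0.3400·0.0000 + 0.6600·1.6500] = 1.0178; exercise value = 0.0000 ≤ continuation, so V_d = 1.0178
Node 0 (S = 35): continuation = 1/1.07·[0.3400·0.0000 + 0.6600·1.0178] = 0.6278; exercise value = 0.0000 ≤ continuation, so V_0 = 0.6278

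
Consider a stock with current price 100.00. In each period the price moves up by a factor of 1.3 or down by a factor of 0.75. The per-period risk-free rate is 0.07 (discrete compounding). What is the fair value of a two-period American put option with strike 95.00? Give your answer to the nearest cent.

7.82

Risk-neutral probability p = (1 + 0.07 − 0.75)/(1.3 − 0.75) = 0.3200/0.5500 = 0.5818
Terminal stock prices: S_uu = 169, S_ud = 97.5, S_dd = 56.25
Terminal payoffs (K − S): max(-74, 0) = 0, max(-2.5, 0) = 0, max(38.75, 0) = 38.75
Node u (S = 130): continuation = 1/1.07·[0.5818·0.0000 + 0.4182·0.0000] = 0.0000; exercise value = 0.0000 ≤ continuation, so V_u = 0.0000
Node d (S = 75): continuation = 1/1.07·[0.5818·0.0000 + 0.4182·38.7500] = 15.1444; exercise value = 20.0000 > continuation, so V_d = 20.0000 (exercise)
Node 0 (S = 100): continuation = 1/1.07·[0.5818·0.0000 + 0.4182·20.0000] = 7.8165; exercise value = 0.0000 ≤ continuation, so V_0 = 7.8165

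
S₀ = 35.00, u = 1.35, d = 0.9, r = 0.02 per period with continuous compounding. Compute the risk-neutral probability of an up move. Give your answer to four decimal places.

p = 0.2671

Risk-neutral probability p = (e^0.02 − 0.9)/(1.35 − 0.9) = 0.1202/0.4500 = 0.2671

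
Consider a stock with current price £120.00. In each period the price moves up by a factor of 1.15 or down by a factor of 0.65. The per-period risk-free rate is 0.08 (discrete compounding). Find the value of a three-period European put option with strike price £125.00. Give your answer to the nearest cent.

Risk-neutral probability p = (1 + 0.08 − 0.65)/(1.15 − 0.65) = 0.4300/0.5000 = 0.8600
Terminal stock prices: S_uuu = 182.5, S_uud = 103.2, S_udd = 58.31, S_ddd = 32.95
Terminal payoffs (K − S): max(-57.5, 0) = 0, max(21.84, 0) = 21.84, max(66.69, 0) = 66.69, max(92.05, 0) = 92.05
Node uu (S = 158.7): V_uu = 1/1.08·[0.8600·0.0000 + 0.1400·21.8450] = 2.8318
Node ud (S = 89.7): V_ud = 1/1.08·[0.8600·21.8450 + 0.1400·66.6950] = 26.0407
Node dd (S = 50.7): V_dd = 1/1.08·[0.8600·66.6950 + 0.1400·92.0450] = 65.0407
Node u (S = 138): V_u = 1/1.08·[0.8600·2.8318 + 0.1400·26.0407] = 5.6306
Node d (S = 78): V_d = 1/1.08·[0.8600·26.0407 + 0.1400·65.0407] = 29.1674
Node 0 (S = 120): V_0 = 1/1.08·[0.8600·5.6306 + 0.1400·29.1674] = 8.2646

£8.26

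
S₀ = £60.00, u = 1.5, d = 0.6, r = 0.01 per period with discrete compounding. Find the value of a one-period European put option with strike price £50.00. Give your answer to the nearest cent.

£7.55

Risk-neutral probability p = (1 + 0.01 − 0.6)/(1.5 − 0.6) = 0.4100/0.9000 = 0.4556
Terminal stock prices: S_u = 90, S_d = 36
Terminal payoffs (K − S): max(-40, 0) = 0, max(14, 0) = 14
Node 0 (S = 60): V_0 = 1/1.01·[0.4556·0.0000 + 0.5444·14.0000] = 7.5468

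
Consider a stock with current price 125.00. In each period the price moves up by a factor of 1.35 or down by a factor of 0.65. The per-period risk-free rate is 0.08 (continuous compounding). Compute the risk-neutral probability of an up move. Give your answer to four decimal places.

Risk-neutral probability p = (e^0.08 − 0.65)/(1.35 − 0.65) = 0.4333/0.7000 = 0.6190

p = 0.6190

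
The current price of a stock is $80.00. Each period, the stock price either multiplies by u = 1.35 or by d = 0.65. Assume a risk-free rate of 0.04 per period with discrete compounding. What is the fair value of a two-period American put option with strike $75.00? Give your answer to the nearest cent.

Risk-neutral probability p = (1 + 0.04 − 0.65)/(1.35 − 0.65) = 0.3900/0.7000 = 0.5571
Terminal stock prices: S_uu = 145.8, S_ud = 70.2, S_dd = 33.8
Terminal payoffs (K − S): max(-70.8, 0) = 0, max(4.8, 0) = 4.8, max(41.2, 0) = 41.2
Node u (S = 108): continuation = 1/1.04·[0.5571·0.0000 + 0.4429·4.8000] = 2.0440; exercise value = 0.0000 ≤ continuation, so V_u = 2.0440
Node d (S = 52): continuation = 1/1.04·[0.5571·4.8000 + 0.4429·41.2000] = 20.1154; exercise value = 23.0000 > continuation, so V_d = 23.0000 (exercise)
Node 0 (S = 80): continuation = 1/1.04·[0.5571·2.0440 + 0.4429·23.0000] = 10.8889; exercise value = 0.0000 ≤ continuation, so V_0 = 10.8889

$10.89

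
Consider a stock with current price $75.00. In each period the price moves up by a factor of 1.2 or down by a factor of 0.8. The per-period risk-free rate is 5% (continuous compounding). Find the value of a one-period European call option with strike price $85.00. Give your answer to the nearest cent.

Risk-neutral probability p = (e^0.05 − 0.8)/(1.2 − 0.8) = 0.2513/0.4000 = 0.6282
Terminal stock prices: S_u = 90, S_d = 60
Terminal payoffs (S − K): max(5, 0) = 5, max(-25, 0) = 0
Node 0 (S = 75): V_0 = e^(−0.05)·[0.6282·5.0000 + 0.3718·0.0000] = 2.9877

$2.99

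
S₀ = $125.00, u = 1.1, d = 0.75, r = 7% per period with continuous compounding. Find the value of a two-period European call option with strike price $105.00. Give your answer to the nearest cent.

Risk-neutral probability p = (e^0.07 − 0.75)/(1.1 − 0.75) = 0.3225/0.3500 = 0.9215
Terminal stock prices: S_uu = 151.3, S_ud = 103.1, S_dd = 70.31
Terminal payoffs (S − K): max(46.25, 0) = 46.25, max(-1.875, 0) = 0, max(-34.69, 0) = 0
Node u (S = 137.5): V_u = e^(−0.07)·[0.9215·46.2500 + 0.0785·0.0000] = 39.7360
Node d (S = 93.75): V_d = e^(−0.07)·[0.9215·0.0000 + 0.0785·0.0000] = 0.0000
Node 0 (S = 125): V_0 = e^(−0.07)·[0.9215·39.7360 + 0.0785·0.0000] = 34.1394

$34.14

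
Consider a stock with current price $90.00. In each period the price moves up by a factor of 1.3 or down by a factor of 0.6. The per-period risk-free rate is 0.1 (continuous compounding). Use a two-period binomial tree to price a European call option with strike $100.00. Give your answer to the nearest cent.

$22.22

Risk-neutral probability p = (e^0.1 − 0.6)/(1.3 − 0.6) = 0.5052/0.7000 = 0.7217
Terminal stock prices: S_uu = 152.1, S_ud = 70.2, S_dd = 32.4
Terminal payoffs (S − K): max(52.1, 0) = 52.1, max(-29.8, 0) = 0, max(-67.6, 0) = 0
Node u (S = 117): V_u = e^(−0.1)·[0.7217·52.1000 + 0.2783·0.0000] = 34.0211
Node d (S = 54): V_d = e^(−0.1)·[0.7217·0.0000 + 0.2783·0.0000] = 0.0000
Node 0 (S = 90): V_0 = e^(−0.1)·[0.7217·34.0211 + 0.2783·0.0000] = 22.2157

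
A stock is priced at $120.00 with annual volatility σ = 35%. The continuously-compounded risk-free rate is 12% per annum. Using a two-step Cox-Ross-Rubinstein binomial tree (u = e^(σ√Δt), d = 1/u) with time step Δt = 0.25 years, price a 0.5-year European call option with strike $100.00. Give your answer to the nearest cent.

$28.86

CRR parameters: u = e^(σ√Δt) = e^(0.35·√0.25) = 1.1912, d = 1/u = 0.8395
Per-period rate: rΔt = 0.12·0.25 = 0.03, so R = e^0.03 = 1.0305
Risk-neutral probability p = (e^0.03 − 0.8395)/(1.1912 − 0.8395) = 0.1910/0.3518 = 0.5429
Terminal stock prices: S_uu = 170.3, S_ud = 120, S_dd = 84.56
Terminal payoffs (S − K): max(70.29, 0) = 70.29, max(20, 0) = 20, max(-15.44, 0) = 0
Node u (S = 142.9): V_u = e^(−0.03)·[0.5429·70.2881 + 0.4571·20.0000] = 45.9050
Node d (S = 100.7): V_d = e^(−0.03)·[0.5429·20.0000 + 0.4571·0.0000] = 10.5377
Node 0 (S = 120): V_0 = e^(−0.03)·[0.5429·45.9050 + 0.4571·10.5377] = 28.8608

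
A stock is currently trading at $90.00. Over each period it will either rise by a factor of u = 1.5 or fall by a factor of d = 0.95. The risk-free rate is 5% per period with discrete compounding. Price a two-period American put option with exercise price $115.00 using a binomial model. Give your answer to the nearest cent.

Risk-neutral probability p = (1 + 0.05 − 0.95)/(1.5 − 0.95) = 0.1000/0.5500 = 0.1818
Terminal stock prices: S_uu = 202.5, S_ud = 128.2, S_dd = 81.22
Terminal payoffs (K − S): max(-87.5, 0) = 0, max(-13.25, 0) = 0, max(33.78, 0) = 33.78
Node u (S = 135): continuation = 1/1.05·[0.1818·0.0000 + 0.8182·0.0000] = 0.0000; exercise value = 0.0000 ≤ continuation, so V_u = 0.0000
Node d (S = 85.5): continuation = 1/1.05·[0.1818·0.0000 + 0.8182·33.7750] = 26.3182; exercise value = 29.5000 > continuation, so V_d = 29.5000 (exercise)
Node 0 (S = 90): continuation = 1/1.05·[0.1818·0.0000 + 0.8182·29.5000] = 22.9870; exercise value = 25.0000 > continuation, so V_0 = 25.0000 (exercise)

$25.00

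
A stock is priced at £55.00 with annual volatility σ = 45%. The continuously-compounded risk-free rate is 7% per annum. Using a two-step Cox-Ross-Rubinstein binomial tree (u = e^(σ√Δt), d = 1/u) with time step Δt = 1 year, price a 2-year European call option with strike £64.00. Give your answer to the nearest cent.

£13.53

CRR parameters: u = e^(σ√Δt) = e^(0.45·√1) = 1.5683, d = 1/u = 0.6376
Per-period rate: rΔt = 0.07·1 = 0.07, so R = e^0.07 = 1.0725
Risk-neutral probability p = (e^0.07 − 0.6376)/(1.5683 − 0.6376) = 0.4349/0.9307 = 0.4673
Terminal stock prices: S_uu = 135.3, S_ud = 55, S_dd = 22.36
Terminal payoffs (S − K): max(71.28, 0) = 71.28, max(-9, 0) = 0, max(-41.64, 0) = 0
Node u (S = 86.26): V_u = e^(−0.07)·[0.4673·71.2782 + 0.5327·0.0000] = 31.0544
Node d (S = 35.07): V_d = e^(−0.07)·[0.4673·0.0000 + 0.5327·0.0000] = 0.0000
Node 0 (S = 55): V_0 = e^(−0.07)·[0.4673·31.0544 + 0.5327·0.0000] = 13.5297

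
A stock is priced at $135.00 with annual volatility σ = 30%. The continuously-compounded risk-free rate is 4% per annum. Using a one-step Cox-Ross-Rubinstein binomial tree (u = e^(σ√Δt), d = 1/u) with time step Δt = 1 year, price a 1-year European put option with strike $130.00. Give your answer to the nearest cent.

$14.62

CRR parameters: u = e^(σ√Δt) = e^(0.3·√1) = 1.3499, d = 1/u = 0.7408
Per-period rate: rΔt = 0.04·1 = 0.04, so R = e^0.04 = 1.0408
Risk-neutral probability p = (e^0.04 − 0.7408)/(1.3499 − 0.7408) = 0.3000/0.6090 = 0.4926
Terminal stock prices: S_u = 182.2, S_d = 100
Terminal payoffs (K − S): max(-52.23, 0) = 0, max(29.99, 0) = 29.99
Node 0 (S = 135): V_0 = e^(−0.04)·[0.4926·0.0000 + 0.5074·29.9895] = 14.6210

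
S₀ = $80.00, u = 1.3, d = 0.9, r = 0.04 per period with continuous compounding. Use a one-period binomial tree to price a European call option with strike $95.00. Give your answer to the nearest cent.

Risk-neutral probability p = (e^0.04 − 0.9)/(1.3 − 0.9) = 0.1408/0.4000 = 0.3520
Terminal stock prices: S_u = 104, S_d = 72
Terminal payoffs (S − K): max(9, 0) = 9, max(-23, 0) = 0
Node 0 (S = 80): V_0 = e^(−0.04)·[0.3520·9.0000 + 0.6480·0.0000] = 3.0440

$3.04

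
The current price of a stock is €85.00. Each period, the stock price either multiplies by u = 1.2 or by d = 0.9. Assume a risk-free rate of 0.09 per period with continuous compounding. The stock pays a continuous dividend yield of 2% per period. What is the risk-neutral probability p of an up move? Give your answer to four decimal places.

p = 0.5750

Per-period risk-free factor R = e^0.09 = 1.0942; dividend-adjusted growth = e^(0.09−0.02) = 1.0725.
Risk-neutral probability p = (1.0725 − 0.9)/(1.2 − 0.9) = 0.1725/0.3000 = 0.5750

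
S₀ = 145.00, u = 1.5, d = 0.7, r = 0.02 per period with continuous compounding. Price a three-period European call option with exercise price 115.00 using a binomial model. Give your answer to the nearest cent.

Risk-neutral probability p = (e^0.02 − 0.7)/(1.5 − 0.7) = 0.3202/0.8000 = 0.4003
Terminal stock prices: S_uuu = 489.4, S_uud = 228.4, S_udd = 106.6, S_ddd = 49.73
Terminal payoffs (S − K): max(374.4, 0) = 374.4, max(113.4, 0) = 113.4, max(-8.425, 0) = 0, max(-65.27, 0) = 0
Node uu (S = 326.2): V_uu = e^(−0.02)·[0.4003·374.3750 + 0.5997·113.3750] = 213.5272
Node ud (S = 152.2): V_ud = e^(−0.02)·[0.4003·113.3750 + 0.5997·0.0000] = 44.4800
Node dd (S = 71.05): V_dd = e^(−0.02)·[0.4003·0.0000 + 0.5997·0.0000] = 0.0000
Node u (S = 217.5): V_u = e^(−0.02)·[0.4003·213.5272 + 0.5997·44.4800] = 109.9208
Node d (S = 101.5): V_d = e^(−0.02)·[0.4003·44.4800 + 0.5997·0.0000] = 17.4507
Node 0 (S = 145): V_0 = e^(−0.02)·[0.4003·109.9208 + 0.5997·17.4507] = 53.3836

53.38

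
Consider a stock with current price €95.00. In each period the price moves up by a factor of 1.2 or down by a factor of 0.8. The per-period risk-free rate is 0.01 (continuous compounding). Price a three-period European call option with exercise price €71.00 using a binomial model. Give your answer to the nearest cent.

Risk-neutral probability p = (e^0.01 − 0.8)/(1.2 − 0.8) = 0.2101/0.4000 = 0.5251
Terminal stock prices: S_uuu = 164.2, S_uud = 109.4, S_udd = 72.96, S_ddd = 48.64
Terminal payoffs (S − K): max(93.16, 0) = 93.16, max(38.44, 0) = 38.44, max(1.96, 0) = 1.96, max(-22.36, 0) = 0
Node uu (S = 136.8): V_uu = e^(−0.01)·[0.5251·93.1600 + 0.4749·38.4400] = 66.5065
Node ud (S = 91.2): V_ud = e^(−0.01)·[0.5251·38.4400 + 0.4749·1.9600] = 20.9065
Node dd (S = 60.8): V_dd = e^(−0.01)·[0.5251·1.9600 + 0.4749·0.0000] = 1.0190
Node u (S = 114): V_u = e^(−0.01)·[0.5251·66.5065 + 0.4749·20.9065] = 44.4059
Node d (S = 76): V_d = e^(−0.01)·[0.5251·20.9065 + 0.4749·1.0190] = 11.3484
Node 0 (S = 95): V_0 = e^(−0.01)·[0.5251·44.4059 + 0.4749·11.3484] = 28.4221

€28.42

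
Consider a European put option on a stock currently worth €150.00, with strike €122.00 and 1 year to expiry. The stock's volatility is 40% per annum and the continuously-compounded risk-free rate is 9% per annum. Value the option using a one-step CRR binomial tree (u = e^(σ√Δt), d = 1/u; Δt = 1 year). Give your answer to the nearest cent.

CRR parameters: u = e^(σ√Δt) = e^(0.4·√1) = 1.4918, d = 1/u = 0.6703
Per-period rate: rΔt = 0.09·1 = 0.09, so R = e^0.09 = 1.0942
Risk-neutral probability p = (e^0.09 − 0.6703)/(1.4918 − 0.6703) = 0.4239/0.8215 = 0.5159
Terminal stock prices: S_u = 223.8, S_d = 100.5
Terminal payoffs (K − S): max(-101.8, 0) = 0, max(21.45, 0) = 21.45
Node 0 (S = 150): V_0 = e^(−0.09)·[0.5159·0.0000 + 0.4841·21.4520] = 9.4901

€9.49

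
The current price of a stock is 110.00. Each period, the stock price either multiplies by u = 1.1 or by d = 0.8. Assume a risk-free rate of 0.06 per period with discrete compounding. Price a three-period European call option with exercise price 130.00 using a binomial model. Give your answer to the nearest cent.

8.97

Risk-neutral probability p = (1 + 0.06 − 0.8)/(1.1 − 0.8) = 0.2600/0.3000 = 0.8667
Terminal stock prices: S_uuu = 146.4, S_uud = 106.5, S_udd = 77.44, S_ddd = 56.32
Terminal payoffs (S − K): max(16.41, 0) = 16.41, max(-23.52, 0) = 0, max(-52.56, 0) = 0, max(-73.68, 0) = 0
Node uu (S = 133.1): V_uu = 1/1.06·[0.8667·16.4100 + 0.1333·0.0000] = 13.4170
Node ud (S = 96.8): V_ud = 1/1.06·[0.8667·0.0000 + 0.1333·0.0000] = 0.0000
Node dd (S = 70.4): V_dd = 1/1.06·[0.8667·0.0000 + 0.1333·0.0000] = 0.0000
Node u (S = 121): V_u = 1/1.06·[0.8667·13.4170 + 0.1333·0.0000] = 10.9699
Node d (S = 88): V_d = 1/1.06·[0.8667·0.0000 + 0.1333·0.0000] = 0.0000
Node 0 (S = 110): V_0 = 1/1.06·[0.8667·10.9699 + 0.1333·0.0000] = 8.9691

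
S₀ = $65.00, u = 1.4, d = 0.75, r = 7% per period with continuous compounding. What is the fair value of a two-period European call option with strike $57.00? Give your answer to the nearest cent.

$19.96

Risk-neutral probability p = (e^0.07 − 0.75)/(1.4 − 0.75) = 0.3225/0.6500 = 0.4962
Terminal stock prices: S_uu = 127.4, S_ud = 68.25, S_dd = 36.56
Terminal payoffs (S − K): max(70.4, 0) = 70.4, max(11.25, 0) = 11.25, max(-20.44, 0) = 0
Node u (S = 91): V_u = e^(−0.07)·[0.4962·70.4000 + 0.5038·11.2500] = 37.8536
Node d (S = 48.75): V_d = e^(−0.07)·[0.4962·11.2500 + 0.5038·0.0000] = 5.2045
Node 0 (S = 65): V_0 = e^(−0.07)·[0.4962·37.8536 + 0.5038·5.2045] = 19.9568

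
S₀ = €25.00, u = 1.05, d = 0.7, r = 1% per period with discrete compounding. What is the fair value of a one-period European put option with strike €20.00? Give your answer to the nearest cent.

€0.28

Risk-neutral probability p = (1 + 0.01 − 0.7)/(1.05 − 0.7) = 0.3100/0.3500 = 0.8857
Terminal stock prices: S_u = 26.25, S_d = 17.5
Terminal payoffs (K − S): max(-6.25, 0) = 0, max(2.5, 0) = 2.5
Node 0 (S = 25): V_0 = 1/1.01·[0.8857·0.0000 + 0.1143·2.5000] = 0.2829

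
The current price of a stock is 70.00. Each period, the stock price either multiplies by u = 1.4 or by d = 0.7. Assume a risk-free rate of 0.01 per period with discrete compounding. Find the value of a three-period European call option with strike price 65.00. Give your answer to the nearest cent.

20.59

Risk-neutral probability p = (1 + 0.01 − 0.7)/(1.4 − 0.7) = 0.3100/0.7000 = 0.4429
Terminal stock prices: S_uuu = 192.1, S_uud = 96.04, S_udd = 48.02, S_ddd = 24.01
Terminal payoffs (S − K): max(127.1, 0) = 127.1, max(31.04, 0) = 31.04, max(-16.98, 0) = 0, max(-40.99, 0) = 0
Node uu (S = 137.2): V_uu = 1/1.01·[0.4429·127.0800 + 0.5571·31.0400] = 72.8436
Node ud (S = 68.6): V_ud = 1/1.01·[0.4429·31.0400 + 0.5571·0.0000] = 13.6102
Node dd (S = 34.3): V_dd = 1/1.01·[0.4429·0.0000 + 0.5571·0.0000] = 0.0000
Node u (S = 98): V_u = 1/1.01·[0.4429·72.8436 + 0.5571·13.6102] = 39.4476
Node d (S = 49): V_d = 1/1.01·[0.4429·13.6102 + 0.5571·0.0000] = 5.9677
Node 0 (S = 70): V_0 = 1/1.01·[0.4429·39.4476 + 0.5571·5.9677] = 20.5886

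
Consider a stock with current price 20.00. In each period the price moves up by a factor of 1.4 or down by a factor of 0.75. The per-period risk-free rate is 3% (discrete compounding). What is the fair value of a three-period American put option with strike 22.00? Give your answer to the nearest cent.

4.88

Risk-neutral probability p = (1 + 0.03 − 0.75)/(1.4 − 0.75) = 0.2800/0.6500 = 0.4308
Terminal stock prices: S_uuu = 54.88, S_uud = 29.4, S_udd = 15.75, S_ddd = 8.438
Terminal payoffs (K − S): max(-32.88, 0) = 0, max(-7.4, 0) = 0, max(6.25, 0) = 6.25, max(13.56, 0) = 13.56
Node uu (S = 39.2): continuation = 1/1.03·[0.4308·0.0000 + 0.5692·0.0000] = 0.0000; exercise value = 0.0000 ≤ continuation, so V_uu = 0.0000
Node ud (S = 21): continuation = 1/1.03·[0.4308·0.0000 + 0.5692·6.2500] = 3.4541; exercise value = 1.0000 ≤ continuation, so V_ud = 3.4541
Node dd (S = 11.25): continuation = 1/1.03·[0.4308·6.2500 + 0.5692·13.5625] = 10.1092; exercise value = 10.7500 > continuation, so V_dd = 10.7500 (exercise)
Node u (S = 28): continuation = 1/1.03·[0.4308·0.0000 + 0.5692·3.4541] = 1.9089; exercise value = 0.0000 ≤ continuation, so V_u = 1.9089
Node d (S = 15): continuation = 1/1.03·[0.4308·3.4541 + 0.5692·10.7500] = 7.3856; exercise value = 7.0000 ≤ continuation, so V_d = 7.3856
Node 0 (S = 20): continuation = 1/1.03·[0.4308·1.9089 + 0.5692·7.3856] = 4.8800; exercise value = 2.0000 ≤ continuation, so V_0 = 4.8800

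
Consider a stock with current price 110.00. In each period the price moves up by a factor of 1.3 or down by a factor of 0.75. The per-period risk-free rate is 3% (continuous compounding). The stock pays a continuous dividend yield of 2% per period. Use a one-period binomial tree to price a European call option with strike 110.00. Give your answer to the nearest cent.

15.14

Per-period risk-free factor R = e^0.03 = 1.0305; dividend-adjusted growth = e^(0.03−0.02) = 1.0101.
Risk-neutral probability p = (1.0101 − 0.75)/(1.3 − 0.75) = 0.2601/0.5500 = 0.4728
Terminal stock prices: S_u = 143, S_d = 82.5
Terminal payoffs (S − K): max(33, 0) = 33, max(-27.5, 0) = 0
Node 0 (S = 110): V_0 = e^(−0.03)·[0.4728·33.0000 + 0.5272·0.0000] = 15.1419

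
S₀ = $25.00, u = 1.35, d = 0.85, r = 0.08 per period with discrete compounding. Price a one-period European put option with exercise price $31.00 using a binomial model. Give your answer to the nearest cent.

Risk-neutral probability p = (1 + 0.08 − 0.85)/(1.35 − 0.85) = 0.2300/0.5000 = 0.4600
Terminal stock prices: S_u = 33.75, S_d = 21.25
Terminal payoffs (K − S): max(-2.75, 0) = 0, max(9.75, 0) = 9.75
Node 0 (S = 25): V_0 = 1/1.08·[0.4600·0.0000 + 0.5400·9.7500] = 4.8750

$4.87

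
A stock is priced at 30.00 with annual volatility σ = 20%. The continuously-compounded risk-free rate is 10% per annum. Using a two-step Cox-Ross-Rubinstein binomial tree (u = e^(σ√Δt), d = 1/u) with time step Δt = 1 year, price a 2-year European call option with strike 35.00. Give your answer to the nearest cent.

4.04

CRR parameters: u = e^(σ√Δt) = e^(0.2·√1) = 1.2214, d = 1/u = 0.8187
Per-period rate: rΔt = 0.1·1 = 0.1, so R = e^0.1 = 1.1052
Risk-neutral probability p = (e^0.1 − 0.8187)/(1.2214 − 0.8187) = 0.2864/0.4027 = 0.7113
Terminal stock prices: S_uu = 44.75, S_ud = 30, S_dd = 20.11
Terminal payoffs (S − K): max(9.755, 0) = 9.755, max(-5, 0) = 0, max(-14.89, 0) = 0
Node u (S = 36.64): V_u = e^(−0.1)·[0.7113·9.7547 + 0.2887·0.0000] = 6.2787
Node d (S = 24.56): V_d = e^(−0.1)·[0.7113·0.0000 + 0.2887·0.0000] = 0.0000
Node 0 (S = 30): V_0 = e^(−0.1)·[0.7113·6.2787 + 0.2887·0.0000] = 4.0413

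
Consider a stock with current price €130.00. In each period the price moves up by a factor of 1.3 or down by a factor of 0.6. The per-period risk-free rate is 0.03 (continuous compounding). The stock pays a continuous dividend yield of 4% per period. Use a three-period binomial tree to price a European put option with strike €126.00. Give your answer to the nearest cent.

Per-period risk-free factor R = e^0.03 = 1.0305; dividend-adjusted growth = e^(0.03−0.04) = 0.9900.
Risk-neutral probability p = (0.9900 − 0.6)/(1.3 − 0.6) = 0.3900/0.7000 = 0.5572
Terminal stock prices: S_uuu = 285.6, S_uud = 131.8, S_udd = 60.84, S_ddd = 28.08
Terminal payoffs (K − S): max(-159.6, 0) = 0, max(-5.82, 0) = 0, max(65.16, 0) = 65.16, max(97.92, 0) = 97.92
Node uu (S = 219.7): V_uu = e^(−0.03)·[0.5572·0.0000 + 0.4428·0.0000] = 0.0000
Node ud (S = 101.4): V_ud = e^(−0.03)·[0.5572·0.0000 + 0.4428·65.1600] = 27.9992
Node dd (S = 46.8): V_dd = e^(−0.03)·[0.5572·65.1600 + 0.4428·97.9200] = 77.3112
Node u (S = 169): V_u = e^(−0.03)·[0.5572·0.0000 + 0.4428·27.9992] = 12.0313
Node d (S = 78): V_d = e^(−0.03)·[0.5572·27.9992 + 0.4428·77.3112] = 48.3611
Node 0 (S = 130): V_0 = e^(−0.03)·[0.5572·12.0313 + 0.4428·48.3611] = 27.2866

€27.29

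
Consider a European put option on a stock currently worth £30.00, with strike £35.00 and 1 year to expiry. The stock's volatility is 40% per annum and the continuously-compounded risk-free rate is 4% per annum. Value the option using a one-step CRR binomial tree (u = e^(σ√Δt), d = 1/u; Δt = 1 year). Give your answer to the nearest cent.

£7.85

CRR parameters: u = e^(σ√Δt) = e^(0.4·√1) = 1.4918, d = 1/u = 0.6703
Per-period rate: rΔt = 0.04·1 = 0.04, so R = e^0.04 = 1.0408
Risk-neutral probability p = (e^0.04 − 0.6703)/(1.4918 − 0.6703) = 0.3705/0.8215 = 0.4510
Terminal stock prices: S_u = 44.75, S_d = 20.11
Terminal payoffs (K − S): max(-9.755, 0) = 0, max(14.89, 0) = 14.89
Node 0 (S = 30): V_0 = e^(−0.04)·[0.4510·0.0000 + 0.5490·14.8904] = 7.8544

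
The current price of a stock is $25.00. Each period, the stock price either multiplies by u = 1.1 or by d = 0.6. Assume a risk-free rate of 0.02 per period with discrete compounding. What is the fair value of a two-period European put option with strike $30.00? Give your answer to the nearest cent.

Risk-neutral probability p = (1 + 0.02 − 0.6)/(1.1 − 0.6) = 0.4200/0.5000 = 0.8400
Terminal stock prices: S_uu = 30.25, S_ud = 16.5, S_dd = 9
Terminal payoffs (K − S): max(-0.25, 0) = 0, max(13.5, 0) = 13.5, max(21, 0) = 21
Node u (S = 27.5): V_u = 1/1.02·[0.8400·0.0000 + 0.1600·13.5000] = 2.1176
Node d (S = 15): V_d = 1/1.02·[0.8400·13.5000 + 0.1600·21.0000] = 14.4118
Node 0 (S = 25): V_0 = 1/1.02·[0.8400·2.1176 + 0.1600·14.4118] = 4.0046

$4.00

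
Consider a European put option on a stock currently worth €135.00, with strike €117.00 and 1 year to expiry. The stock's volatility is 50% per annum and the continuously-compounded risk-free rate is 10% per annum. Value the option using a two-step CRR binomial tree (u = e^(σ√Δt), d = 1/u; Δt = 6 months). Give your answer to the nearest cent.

€12.17

CRR parameters: u = e^(σ√Δt) = e^(0.5·√0.5) = 1.4241, d = 1/u = 0.7022
Per-period rate: rΔt = 0.1·0.5 = 0.05, so R = e^0.05 = 1.0513
Risk-neutral probability p = (e^0.05 − 0.7022)/(1.4241 − 0.7022) = 0.3491/0.7219 = 0.4835
Terminal stock prices: S_uu = 273.8, S_ud = 135, S_dd = 66.56
Terminal payoffs (K − S): max(-156.8, 0) = 0, max(-18, 0) = 0, max(50.44, 0) = 50.44
Node u (S = 192.3): V_u = e^(−0.05)·[0.4835·0.0000 + 0.5165·0.0000] = 0.0000
Node d (S = 94.8): V_d = e^(−0.05)·[0.4835·0.0000 + 0.5165·50.4357] = 24.7776
Node 0 (S = 135): V_0 = e^(−0.05)·[0.4835·0.0000 + 0.5165·24.7776] = 12.1725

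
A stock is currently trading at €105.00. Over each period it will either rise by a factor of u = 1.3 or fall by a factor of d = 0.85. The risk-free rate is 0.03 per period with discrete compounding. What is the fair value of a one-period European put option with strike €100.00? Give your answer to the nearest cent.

€6.26

Risk-neutral probability p = (1 + 0.03 − 0.85)/(1.3 − 0.85) = 0.1800/0.4500 = 0.4000
Terminal stock prices: S_u = 136.5, S_d = 89.25
Terminal payoffs (K − S): max(-36.5, 0) = 0, max(10.75, 0) = 10.75
Node 0 (S = 105): V_0 = 1/1.03·[0.4000·0.0000 + 0.6000·10.7500] = 6.2621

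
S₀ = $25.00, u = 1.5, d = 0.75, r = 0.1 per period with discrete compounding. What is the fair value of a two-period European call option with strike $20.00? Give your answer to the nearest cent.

$9.87

Risk-neutral probability p = (1 + 0.1 − 0.75)/(1.5 − 0.75) = 0.3500/0.7500 = 0.4667
Terminal stock prices: S_uu = 56.25, S_ud = 28.12, S_dd = 14.06
Terminal payoffs (S − K): max(36.25, 0) = 36.25, max(8.125, 0) = 8.125, max(-5.938, 0) = 0
Node u (S = 37.5): V_u = 1/1.1·[0.4667·36.2500 + 0.5333·8.1250] = 19.3182
Node d (S = 18.75): V_d = 1/1.1·[0.4667·8.1250 + 0.5333·0.0000] = 3.4470
Node 0 (S = 25): V_0 = 1/1.1·[0.4667·19.3182 + 0.5333·3.4470] = 9.8669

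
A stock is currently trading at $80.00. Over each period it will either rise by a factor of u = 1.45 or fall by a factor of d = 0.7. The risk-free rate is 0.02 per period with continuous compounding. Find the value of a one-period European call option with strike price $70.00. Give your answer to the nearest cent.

Risk-neutral probability p = (e^0.02 − 0.7)/(1.45 − 0.7) = 0.3202/0.7500 = 0.4269
Terminal stock prices: S_u = 116, S_d = 56
Terminal payoffs (S − K): max(46, 0) = 46, max(-14, 0) = 0
Node 0 (S = 80): V_0 = e^(−0.02)·[0.4269·46.0000 + 0.5731·0.0000] = 19.2501

$19.25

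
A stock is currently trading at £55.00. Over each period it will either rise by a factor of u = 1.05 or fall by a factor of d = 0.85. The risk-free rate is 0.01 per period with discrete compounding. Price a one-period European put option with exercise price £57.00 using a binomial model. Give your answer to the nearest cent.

Risk-neutral probability p = (1 + 0.01 − 0.85)/(1.05 − 0.85) = 0.1600/0.2000 = 0.8000
Terminal stock prices: S_u = 57.75, S_d = 46.75
Terminal payoffs (K − S): max(-0.75, 0) = 0, max(10.25, 0) = 10.25
Node 0 (S = 55): V_0 = 1/1.01·[0.8000·0.0000 + 0.2000·10.2500] = 2.0297

£2.03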